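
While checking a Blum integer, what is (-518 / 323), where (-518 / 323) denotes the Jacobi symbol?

-1

(-518 / 323)
  = (128 / 323)    [-518 ≡ 128 mod 323]
  = -(1 / 323)    [323 ≡ 3 mod 8 ⇒ (2 / 323)^7 = -1]
  = -1    [(1 / 323) = 1]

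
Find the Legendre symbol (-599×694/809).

By multiplicativity, (-599·694/809) = (-599/809)·(694/809).
First factor (-599/809):
(-599/809)
  = (210/809)    [-599 ≡ 210 mod 809]
  = (105/809)    [809 ≡ 1 mod 8 ⇒ (2/809) = +1]
  = (809/105)    [QR: 105 ≡ 1 mod 4, sign kept]
  = (74/105)    [809 ≡ 74 mod 105]
  = (37/105)    [105 ≡ 1 mod 8 ⇒ (2/105) = +1]
  = (105/37)    [QR: 37 ≡ 1 mod 4, sign kept]
  = (31/37)    [105 ≡ 31 mod 37]
  = (37/31)    [QR: 37 ≡ 1 mod 4, sign kept]
  = (6/31)    [37 ≡ 6 mod 31]
  = (3/31)    [31 ≡ 7 mod 8 ⇒ (2/31) = +1]
  = -(31/3)    [QR: both ≡ 3 mod 4, sign flips]
  = -(1/3)    [31 ≡ 1 mod 3]
  = -1    [(1/3) = 1]
Second factor (694/809):
(694/809)
  = (347/809)    [809 ≡ 1 mod 8 ⇒ (2/809) = +1]
  = (809/347)    [QR: 809 ≡ 1 mod 4, sign kept]
  = (115/347)    [809 ≡ 115 mod 347]
  = -(347/115)    [QR: both ≡ 3 mod 4, sign flips]
  = -(2/115)    [347 ≡ 2 mod 115]
  = (1/115)    [115 ≡ 3 mod 8 ⇒ (2/115) = -1]
  = 1    [(1/115) = 1]
Product: (-1)·(1) = -1.

-1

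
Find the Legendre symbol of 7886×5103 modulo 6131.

By multiplicativity, (7886·5103/6131) = (7886/6131)·(5103/6131).
First factor (7886/6131):
(7886/6131)
  = (1755/6131)    [7886 ≡ 1755 mod 6131]
  = -(6131/1755)    [QR: both ≡ 3 mod 4, sign flips]
  = -(866/1755)    [6131 ≡ 866 mod 1755]
  = (433/1755)    [1755 ≡ 3 mod 8 ⇒ (2/1755) = -1]
  = (1755/433)    [QR: 433 ≡ 1 mod 4, sign kept]
  = (23/433)    [1755 ≡ 23 mod 433]
  = (433/23)    [QR: 433 ≡ 1 mod 4, sign kept]
  = (19/23)    [433 ≡ 19 mod 23]
  = -(23/19)    [QR: both ≡ 3 mod 4, sign flips]
  = -(4/19)    [23 ≡ 4 mod 19]
  = -(1/19)    [19 ≡ 3 mod 8 ⇒ (2/19)^2 = +1]
  = -1    [(1/19) = 1]
Second factor (5103/6131):
(5103/6131)
  = -(6131/5103)    [QR: both ≡ 3 mod 4, sign flips]
  = -(1028/5103)    [6131 ≡ 1028 mod 5103]
  = -(257/5103)    [5103 ≡ 7 mod 8 ⇒ (2/5103)^2 = +1]
  = -(5103/257)    [QR: 257 ≡ 1 mod 4, sign kept]
  = -(220/257)    [5103 ≡ 220 mod 257]
  = -(55/257)    [257 ≡ 1 mod 8 ⇒ (2/257)^2 = +1]
  = -(257/55)    [QR: 257 ≡ 1 mod 4, sign kept]
  = -(37/55)    [257 ≡ 37 mod 55]
  = -(55/37)    [QR: 37 ≡ 1 mod 4, sign kept]
  = -(18/37)    [55 ≡ 18 mod 37]
  = (9/37)    [37 ≡ 5 mod 8 ⇒ (2/37) = -1]
  = (37/9)    [QR: 9 ≡ 1 mod 4, sign kept]
  = (1/9)    [37 ≡ 1 mod 9]
  = 1    [(1/9) = 1]
Product: (-1)·(1) = -1.

-1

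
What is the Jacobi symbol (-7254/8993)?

-1

(-7254/8993)
  = (1739/8993)    [-7254 ≡ 1739 mod 8993]
  = (8993/1739)    [QR: 8993 ≡ 1 mod 4, sign kept]
  = (298/1739)    [8993 ≡ 298 mod 1739]
  = -(149/1739)    [1739 ≡ 3 mod 8 ⇒ (2/1739) = -1]
  = -(1739/149)    [QR: 149 ≡ 1 mod 4, sign kept]
  = -(100/149)    [1739 ≡ 100 mod 149]
  = -(25/149)    [149 ≡ 5 mod 8 ⇒ (2/149)^2 = +1]
  = -(149/25)    [QR: 25 ≡ 1 mod 4, sign kept]
  = -(24/25)    [149 ≡ 24 mod 25]
  = -(3/25)    [25 ≡ 1 mod 8 ⇒ (2/25)^3 = +1]
  = -(25/3)    [QR: 25 ≡ 1 mod 4, sign kept]
  = -(1/3)    [25 ≡ 1 mod 3]
  = -1    [(1/3) = 1]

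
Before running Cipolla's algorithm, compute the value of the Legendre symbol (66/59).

(66/59)
  = (7/59)    [66 ≡ 7 mod 59]
  = -(59/7)    [QR: both ≡ 3 mod 4, sign flips]
  = -(3/7)    [59 ≡ 3 mod 7]
  = (7/3)    [QR: both ≡ 3 mod 4, sign flips]
  = (1/3)    [7 ≡ 1 mod 3]
  = 1    [(1/3) = 1]

1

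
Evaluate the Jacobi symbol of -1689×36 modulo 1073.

-1

By multiplicativity, (-1689·36|1073) = (-1689|1073)·(36|1073).
First factor (-1689|1073):
Pull out -1: (-1689|1073) = (-1|1073)·(1689|1073). Since 1073 ≡ 1 (mod 4), (-1|1073) = +1. Now have (1689|1073).
Reduce the numerator: 1689 ≡ 616 (mod 1073), so (1689|1073) = (616|1073).
Factor out 2: 616 = 2^3·77. Since 1073 ≡ 1 (mod 8), (2|1073) = +1, and (2|1073)^3 = +1. Now have (77|1073).
77 ≡ 1 (mod 4), so quadratic reciprocity gives (77|1073) = (1073|77). Reduce: 1073 ≡ 72 (mod 77). Now have (72|77).
Factor out 2: 72 = 2^3·9. Since 77 ≡ 5 (mod 8), (2|77) = -1, and (2|77)^3 = -1. Now have -(9|77).
9 ≡ 1 (mod 4), so quadratic reciprocity gives (9|77) = (77|9). Reduce: 77 ≡ 5 (mod 9). Now have -(5|9).
5 ≡ 1 (mod 4), so quadratic reciprocity gives (5|9) = (9|5). Reduce: 9 ≡ 4 (mod 5). Now have -(4|5).
Factor out 2: 4 = 2^2. Since 5 ≡ 5 (mod 8), (2|5) = -1, and (2|5)^2 = +1. Now have -(1|5).
(1|5) = 1. Collecting the sign factors: -1.
Second factor (36|1073):
Factor out 2: 36 = 2^2·9. Since 1073 ≡ 1 (mod 8), (2|1073) = +1, and (2|1073)^2 = +1. Now have (9|1073).
9 ≡ 1 (mod 4), so quadratic reciprocity gives (9|1073) = (1073|9). Reduce: 1073 ≡ 2 (mod 9). Now have (2|9).
Factor out 2: 2 = 2. Since 9 ≡ 1 (mod 8), (2|9) = +1. Now have (1|9).
(1|9) = 1. Collecting the sign factors: 1.
Product: (-1)·(1) = -1.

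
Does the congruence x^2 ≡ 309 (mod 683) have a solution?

309 ≡ 1 (mod 4), so quadratic reciprocity gives (309/683) = (683/309). Reduce: 683 ≡ 65 (mod 309). Now have (65/309).
65 ≡ 1 (mod 4), so quadratic reciprocity gives (65/309) = (309/65). Reduce: 309 ≡ 49 (mod 65). Now have (49/65).
49 ≡ 1 (mod 4), so quadratic reciprocity gives (49/65) = (65/49). Reduce: 65 ≡ 16 (mod 49). Now have (16/49).
Factor out 2: 16 = 2^4. Since 49 ≡ 1 (mod 8), (2/49) = +1, and (2/49)^4 = +1. Now have (1/49).
(1/49) = 1. Collecting the sign factors: 1.
(309/683) = 1, and 683 is prime, so 309 is a quadratic residue mod 683.

yes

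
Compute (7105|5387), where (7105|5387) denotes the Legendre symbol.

-1

Reduce the numerator: 7105 ≡ 1718 (mod 5387), so (7105|5387) = (1718|5387).
Factor out 2: 1718 = 2·859. Since 5387 ≡ 3 (mod 8), (2|5387) = -1. Now have -(859|5387).
Both 859 ≡ 3 and 5387 ≡ 3 (mod 4), so reciprocity gives (859|5387) = -(5387|859). Reduce: 5387 ≡ 233 (mod 859). Now have (233|859).
233 ≡ 1 (mod 4), so quadratic reciprocity gives (233|859) = (859|233). Reduce: 859 ≡ 160 (mod 233). Now have (160|233).
Factor out 2: 160 = 2^5·5. Since 233 ≡ 1 (mod 8), (2|233) = +1, and (2|233)^5 = +1. Now have (5|233).
5 ≡ 1 (mod 4), so quadratic reciprocity gives (5|233) = (233|5). Reduce: 233 ≡ 3 (mod 5). Now have (3|5).
5 ≡ 1 (mod 4), so quadratic reciprocity gives (3|5) = (5|3). Reduce: 5 ≡ 2 (mod 3). Now have (2|3).
Factor out 2: 2 = 2. Since 3 ≡ 3 (mod 8), (2|3) = -1. Now have -(1|3).
(1|3) = 1. Collecting the sign factors: -1.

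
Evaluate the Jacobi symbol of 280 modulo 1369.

(280 / 1369)
  = (35 / 1369)    [1369 ≡ 1 mod 8 ⇒ (2 / 1369)^3 = +1]
  = (1369 / 35)    [QR: 1369 ≡ 1 mod 4, sign kept]
  = (4 / 35)    [1369 ≡ 4 mod 35]
  = (1 / 35)    [35 ≡ 3 mod 8 ⇒ (2 / 35)^2 = +1]
  = 1    [(1 / 35) = 1]

1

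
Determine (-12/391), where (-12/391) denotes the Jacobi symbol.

Reduce the numerator: -12 ≡ 379 (mod 391), so (-12/391) = (379/391).
Both 379 ≡ 3 and 391 ≡ 3 (mod 4), so reciprocity gives (379/391) = -(391/379). Reduce: 391 ≡ 12 (mod 379). Now have -(12/379).
Factor out 2: 12 = 2^2·3. Since 379 ≡ 3 (mod 8), (2/379) = -1, and (2/379)^2 = +1. Now have -(3/379).
Both 3 ≡ 3 and 379 ≡ 3 (mod 4), so reciprocity gives (3/379) = -(379/3). Reduce: 379 ≡ 1 (mod 3). Now have (1/3).
(1/3) = 1. Collecting the sign factors: 1.

1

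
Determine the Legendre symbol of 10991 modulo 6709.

Reduce the numerator: 10991 ≡ 4282 (mod 6709), so (10991 / 6709) = (4282 / 6709).
Factor out 2: 4282 = 2·2141. Since 6709 ≡ 5 (mod 8), (2 / 6709) = -1. Now have -(2141 / 6709).
2141 ≡ 1 (mod 4), so quadratic reciprocity gives (2141 / 6709) = (6709 / 2141). Reduce: 6709 ≡ 286 (mod 2141). Now have -(286 / 2141).
Factor out 2: 286 = 2·143. Since 2141 ≡ 5 (mod 8), (2 / 2141) = -1. Now have (143 / 2141).
2141 ≡ 1 (mod 4), so quadratic reciprocity gives (143 / 2141) = (2141 / 143). Reduce: 2141 ≡ 139 (mod 143). Now have (139 / 143).
Both 139 ≡ 3 and 143 ≡ 3 (mod 4), so reciprocity gives (139 / 143) = -(143 / 139). Reduce: 143 ≡ 4 (mod 139). Now have -(4 / 139).
Factor out 2: 4 = 2^2. Since 139 ≡ 3 (mod 8), (2 / 139) = -1, and (2 / 139)^2 = +1. Now have -(1 / 139).
(1 / 139) = 1. Collecting the sign factors: -1.

-1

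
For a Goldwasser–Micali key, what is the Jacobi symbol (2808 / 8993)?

-1

(2808 / 8993)
  = (351 / 8993)    [8993 ≡ 1 mod 8 ⇒ (2 / 8993)^3 = +1]
  = (8993 / 351)    [QR: 8993 ≡ 1 mod 4, sign kept]
  = (218 / 351)    [8993 ≡ 218 mod 351]
  = (109 / 351)    [351 ≡ 7 mod 8 ⇒ (2 / 351) = +1]
  = (351 / 109)    [QR: 109 ≡ 1 mod 4, sign kept]
  = (24 / 109)    [351 ≡ 24 mod 109]
  = -(3 / 109)    [109 ≡ 5 mod 8 ⇒ (2 / 109)^3 = -1]
  = -(109 / 3)    [QR: 109 ≡ 1 mod 4, sign kept]
  = -(1 / 3)    [109 ≡ 1 mod 3]
  = -1    [(1 / 3) = 1]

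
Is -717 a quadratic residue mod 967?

(-717/967)
  = (250/967)    [-717 ≡ 250 mod 967]
  = (125/967)    [967 ≡ 7 mod 8 ⇒ (2/967) = +1]
  = (967/125)    [QR: 125 ≡ 1 mod 4, sign kept]
  = (92/125)    [967 ≡ 92 mod 125]
  = (23/125)    [125 ≡ 5 mod 8 ⇒ (2/125)^2 = +1]
  = (125/23)    [QR: 125 ≡ 1 mod 4, sign kept]
  = (10/23)    [125 ≡ 10 mod 23]
  = (5/23)    [23 ≡ 7 mod 8 ⇒ (2/23) = +1]
  = (23/5)    [QR: 5 ≡ 1 mod 4, sign kept]
  = (3/5)    [23 ≡ 3 mod 5]
  = (5/3)    [QR: 5 ≡ 1 mod 4, sign kept]
  = (2/3)    [5 ≡ 2 mod 3]
  = -(1/3)    [3 ≡ 3 mod 8 ⇒ (2/3) = -1]
  = -1    [(1/3) = 1]
The Legendre symbol is -1, so x^2 ≡ -717 (mod 967) has no solution.

no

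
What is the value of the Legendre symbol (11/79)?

1

(11/79)
  = -(79/11)    [QR: both ≡ 3 mod 4, sign flips]
  = -(2/11)    [79 ≡ 2 mod 11]
  = (1/11)    [11 ≡ 3 mod 8 ⇒ (2/11) = -1]
  = 1    [(1/11) = 1]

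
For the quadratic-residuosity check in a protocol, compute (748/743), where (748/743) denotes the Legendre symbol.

-1

Reduce the numerator: 748 ≡ 5 (mod 743), so (748/743) = (5/743).
5 ≡ 1 (mod 4), so quadratic reciprocity gives (5/743) = (743/5). Reduce: 743 ≡ 3 (mod 5). Now have (3/5).
5 ≡ 1 (mod 4), so quadratic reciprocity gives (3/5) = (5/3). Reduce: 5 ≡ 2 (mod 3). Now have (2/3).
Factor out 2: 2 = 2. Since 3 ≡ 3 (mod 8), (2/3) = -1. Now have -(1/3).
(1/3) = 1. Collecting the sign factors: -1.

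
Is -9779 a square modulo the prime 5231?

(-9779/5231)
  = (683/5231)    [-9779 ≡ 683 mod 5231]
  = -(5231/683)    [QR: both ≡ 3 mod 4, sign flips]
  = -(450/683)    [5231 ≡ 450 mod 683]
  = (225/683)    [683 ≡ 3 mod 8 ⇒ (2/683) = -1]
  = (683/225)    [QR: 225 ≡ 1 mod 4, sign kept]
  = (8/225)    [683 ≡ 8 mod 225]
  = (1/225)    [225 ≡ 1 mod 8 ⇒ (2/225)^3 = +1]
  = 1    [(1/225) = 1]
The Legendre symbol is 1, so x^2 ≡ -9779 (mod 5231) has solution.

yes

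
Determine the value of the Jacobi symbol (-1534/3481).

0

(-1534/3481)
  = (1947/3481)    [-1534 ≡ 1947 mod 3481]
  = (3481/1947)    [QR: 3481 ≡ 1 mod 4, sign kept]
  = (1534/1947)    [3481 ≡ 1534 mod 1947]
  = -(767/1947)    [1947 ≡ 3 mod 8 ⇒ (2/1947) = -1]
  = (1947/767)    [QR: both ≡ 3 mod 4, sign flips]
  = (413/767)    [1947 ≡ 413 mod 767]
  = (767/413)    [QR: 413 ≡ 1 mod 4, sign kept]
  = (354/413)    [767 ≡ 354 mod 413]
  = -(177/413)    [413 ≡ 5 mod 8 ⇒ (2/413) = -1]
  = -(413/177)    [QR: 177 ≡ 1 mod 4, sign kept]
  = -(59/177)    [413 ≡ 59 mod 177]
  = -(177/59)    [QR: 177 ≡ 1 mod 4, sign kept]
  = -(0/59)    [177 ≡ 0 mod 59]
  = 0    [numerator 0, gcd > 1]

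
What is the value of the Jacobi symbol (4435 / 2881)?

(4435 / 2881)
  = (1554 / 2881)    [4435 ≡ 1554 mod 2881]
  = (777 / 2881)    [2881 ≡ 1 mod 8 ⇒ (2 / 2881) = +1]
  = (2881 / 777)    [QR: 777 ≡ 1 mod 4, sign kept]
  = (550 / 777)    [2881 ≡ 550 mod 777]
  = (275 / 777)    [777 ≡ 1 mod 8 ⇒ (2 / 777) = +1]
  = (777 / 275)    [QR: 777 ≡ 1 mod 4, sign kept]
  = (227 / 275)    [777 ≡ 227 mod 275]
  = -(275 / 227)    [QR: both ≡ 3 mod 4, sign flips]
  = -(48 / 227)    [275 ≡ 48 mod 227]
  = -(3 / 227)    [227 ≡ 3 mod 8 ⇒ (2 / 227)^4 = +1]
  = (227 / 3)    [QR: both ≡ 3 mod 4, sign flips]
  = (2 / 3)    [227 ≡ 2 mod 3]
  = -(1 / 3)    [3 ≡ 3 mod 8 ⇒ (2 / 3) = -1]
  = -1    [(1 / 3) = 1]

-1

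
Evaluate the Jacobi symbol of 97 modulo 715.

1

97 ≡ 1 (mod 4), so quadratic reciprocity gives (97|715) = (715|97). Reduce: 715 ≡ 36 (mod 97). Now have (36|97).
Factor out 2: 36 = 2^2·9. Since 97 ≡ 1 (mod 8), (2|97) = +1, and (2|97)^2 = +1. Now have (9|97).
9 ≡ 1 (mod 4), so quadratic reciprocity gives (9|97) = (97|9). Reduce: 97 ≡ 7 (mod 9). Now have (7|9).
9 ≡ 1 (mod 4), so quadratic reciprocity gives (7|9) = (9|7). Reduce: 9 ≡ 2 (mod 7). Now have (2|7).
Factor out 2: 2 = 2. Since 7 ≡ 7 (mod 8), (2|7) = +1. Now have (1|7).
(1|7) = 1. Collecting the sign factors: 1.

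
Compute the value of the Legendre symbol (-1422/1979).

-1

Pull out -1: (-1422/1979) = (-1/1979)·(1422/1979). Since 1979 ≡ 3 (mod 4), (-1/1979) = -1. Now have -(1422/1979).
Factor out 2: 1422 = 2·711. Since 1979 ≡ 3 (mod 8), (2/1979) = -1. Now have (711/1979).
Both 711 ≡ 3 and 1979 ≡ 3 (mod 4), so reciprocity gives (711/1979) = -(1979/711). Reduce: 1979 ≡ 557 (mod 711). Now have -(557/711).
557 ≡ 1 (mod 4), so quadratic reciprocity gives (557/711) = (711/557). Reduce: 711 ≡ 154 (mod 557). Now have -(154/557).
Factor out 2: 154 = 2·77. Since 557 ≡ 5 (mod 8), (2/557) = -1. Now have (77/557).
77 ≡ 1 (mod 4), so quadratic reciprocity gives (77/557) = (557/77). Reduce: 557 ≡ 18 (mod 77). Now have (18/77).
Factor out 2: 18 = 2·9. Since 77 ≡ 5 (mod 8), (2/77) = -1. Now have -(9/77).
9 ≡ 1 (mod 4), so quadratic reciprocity gives (9/77) = (77/9). Reduce: 77 ≡ 5 (mod 9). Now have -(5/9).
5 ≡ 1 (mod 4), so quadratic reciprocity gives (5/9) = (9/5). Reduce: 9 ≡ 4 (mod 5). Now have -(4/5).
Factor out 2: 4 = 2^2. Since 5 ≡ 5 (mod 8), (2/5) = -1, and (2/5)^2 = +1. Now have -(1/5).
(1/5) = 1. Collecting the sign factors: -1.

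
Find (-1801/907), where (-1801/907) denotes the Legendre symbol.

Reduce the numerator: -1801 ≡ 13 (mod 907), so (-1801/907) = (13/907).
13 ≡ 1 (mod 4), so quadratic reciprocity gives (13/907) = (907/13). Reduce: 907 ≡ 10 (mod 13). Now have (10/13).
Factor out 2: 10 = 2·5. Since 13 ≡ 5 (mod 8), (2/13) = -1. Now have -(5/13).
5 ≡ 1 (mod 4), so quadratic reciprocity gives (5/13) = (13/5). Reduce: 13 ≡ 3 (mod 5). Now have -(3/5).
5 ≡ 1 (mod 4), so quadratic reciprocity gives (3/5) = (5/3). Reduce: 5 ≡ 2 (mod 3). Now have -(2/3).
Factor out 2: 2 = 2. Since 3 ≡ 3 (mod 8), (2/3) = -1. Now have (1/3).
(1/3) = 1. Collecting the sign factors: 1.

1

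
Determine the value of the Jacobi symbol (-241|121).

(-241|121)
  = (1|121)    [-241 ≡ 1 mod 121]
  = 1    [(1|121) = 1]

1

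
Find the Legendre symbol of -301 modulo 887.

-1

(-301 / 887)
  = (586 / 887)    [-301 ≡ 586 mod 887]
  = (293 / 887)    [887 ≡ 7 mod 8 ⇒ (2 / 887) = +1]
  = (887 / 293)    [QR: 293 ≡ 1 mod 4, sign kept]
  = (8 / 293)    [887 ≡ 8 mod 293]
  = -(1 / 293)    [293 ≡ 5 mod 8 ⇒ (2 / 293)^3 = -1]
  = -1    [(1 / 293) = 1]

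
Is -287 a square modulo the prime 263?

no

Pull out -1: (-287/263) = (-1/263)·(287/263). Since 263 ≡ 3 (mod 4), (-1/263) = -1. Now have -(287/263).
Reduce the numerator: 287 ≡ 24 (mod 263), so (287/263) = (24/263).
Factor out 2: 24 = 2^3·3. Since 263 ≡ 7 (mod 8), (2/263) = +1, and (2/263)^3 = +1. Now have -(3/263).
Both 3 ≡ 3 and 263 ≡ 3 (mod 4), so reciprocity gives (3/263) = -(263/3). Reduce: 263 ≡ 2 (mod 3). Now have (2/3).
Factor out 2: 2 = 2. Since 3 ≡ 3 (mod 8), (2/3) = -1. Now have -(1/3).
(1/3) = 1. Collecting the sign factors: -1.
(-287/263) = -1, and 263 is prime, so -287 is not a quadratic residue mod 263.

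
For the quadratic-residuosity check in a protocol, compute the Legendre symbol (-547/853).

Reduce the numerator: -547 ≡ 306 (mod 853), so (-547/853) = (306/853).
Factor out 2: 306 = 2·153. Since 853 ≡ 5 (mod 8), (2/853) = -1. Now have -(153/853).
153 ≡ 1 (mod 4), so quadratic reciprocity gives (153/853) = (853/153). Reduce: 853 ≡ 88 (mod 153). Now have -(88/153).
Factor out 2: 88 = 2^3·11. Since 153 ≡ 1 (mod 8), (2/153) = +1, and (2/153)^3 = +1. Now have -(11/153).
153 ≡ 1 (mod 4), so quadratic reciprocity gives (11/153) = (153/11). Reduce: 153 ≡ 10 (mod 11). Now have -(10/11).
Factor out 2: 10 = 2·5. Since 11 ≡ 3 (mod 8), (2/11) = -1. Now have (5/11).
5 ≡ 1 (mod 4), so quadratic reciprocity gives (5/11) = (11/5). Reduce: 11 ≡ 1 (mod 5). Now have (1/5).
(1/5) = 1. Collecting the sign factors: 1.

1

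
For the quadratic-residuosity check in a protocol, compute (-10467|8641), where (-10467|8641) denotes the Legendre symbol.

-1

(-10467|8641)
  = (10467|8641)    [8641 ≡ 1 mod 4 ⇒ (-1|8641) = +1]
  = (1826|8641)    [10467 ≡ 1826 mod 8641]
  = (913|8641)    [8641 ≡ 1 mod 8 ⇒ (2|8641) = +1]
  = (8641|913)    [QR: 913 ≡ 1 mod 4, sign kept]
  = (424|913)    [8641 ≡ 424 mod 913]
  = (53|913)    [913 ≡ 1 mod 8 ⇒ (2|913)^3 = +1]
  = (913|53)    [QR: 53 ≡ 1 mod 4, sign kept]
  = (12|53)    [913 ≡ 12 mod 53]
  = (3|53)    [53 ≡ 5 mod 8 ⇒ (2|53)^2 = +1]
  = (53|3)    [QR: 53 ≡ 1 mod 4, sign kept]
  = (2|3)    [53 ≡ 2 mod 3]
  = -(1|3)    [3 ≡ 3 mod 8 ⇒ (2|3) = -1]
  = -1    [(1|3) = 1]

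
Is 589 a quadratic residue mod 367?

no

(589/367)
  = (222/367)    [589 ≡ 222 mod 367]
  = (111/367)    [367 ≡ 7 mod 8 ⇒ (2/367) = +1]
  = -(367/111)    [QR: both ≡ 3 mod 4, sign flips]
  = -(34/111)    [367 ≡ 34 mod 111]
  = -(17/111)    [111 ≡ 7 mod 8 ⇒ (2/111) = +1]
  = -(111/17)    [QR: 17 ≡ 1 mod 4, sign kept]
  = -(9/17)    [111 ≡ 9 mod 17]
  = -(17/9)    [QR: 9 ≡ 1 mod 4, sign kept]
  = -(8/9)    [17 ≡ 8 mod 9]
  = -(1/9)    [9 ≡ 1 mod 8 ⇒ (2/9)^3 = +1]
  = -1    [(1/9) = 1]
(589/367) = -1, and 367 is prime, so 589 is not a quadratic residue mod 367.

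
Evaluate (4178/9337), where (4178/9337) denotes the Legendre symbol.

Factor out 2: 4178 = 2·2089. Since 9337 ≡ 1 (mod 8), (2/9337) = +1. Now have (2089/9337).
2089 ≡ 1 (mod 4), so quadratic reciprocity gives (2089/9337) = (9337/2089). Reduce: 9337 ≡ 981 (mod 2089). Now have (981/2089).
981 ≡ 1 (mod 4), so quadratic reciprocity gives (981/2089) = (2089/981). Reduce: 2089 ≡ 127 (mod 981). Now have (127/981).
981 ≡ 1 (mod 4), so quadratic reciprocity gives (127/981) = (981/127). Reduce: 981 ≡ 92 (mod 127). Now have (92/127).
Factor out 2: 92 = 2^2·23. Since 127 ≡ 7 (mod 8), (2/127) = +1, and (2/127)^2 = +1. Now have (23/127).
Both 23 ≡ 3 and 127 ≡ 3 (mod 4), so reciprocity gives (23/127) = -(127/23). Reduce: 127 ≡ 12 (mod 23). Now have -(12/23).
Factor out 2: 12 = 2^2·3. Since 23 ≡ 7 (mod 8), (2/23) = +1, and (2/23)^2 = +1. Now have -(3/23).
Both 3 ≡ 3 and 23 ≡ 3 (mod 4), so reciprocity gives (3/23) = -(23/3). Reduce: 23 ≡ 2 (mod 3). Now have (2/3).
Factor out 2: 2 = 2. Since 3 ≡ 3 (mod 8), (2/3) = -1. Now have -(1/3).
(1/3) = 1. Collecting the sign factors: -1.

-1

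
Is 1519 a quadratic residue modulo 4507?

(1519/4507)
  = -(4507/1519)    [QR: both ≡ 3 mod 4, sign flips]
  = -(1469/1519)    [4507 ≡ 1469 mod 1519]
  = -(1519/1469)    [QR: 1469 ≡ 1 mod 4, sign kept]
  = -(50/1469)    [1519 ≡ 50 mod 1469]
  = (25/1469)    [1469 ≡ 5 mod 8 ⇒ (2/1469) = -1]
  = (1469/25)    [QR: 25 ≡ 1 mod 4, sign kept]
  = (19/25)    [1469 ≡ 19 mod 25]
  = (25/19)    [QR: 25 ≡ 1 mod 4, sign kept]
  = (6/19)    [25 ≡ 6 mod 19]
  = -(3/19)    [19 ≡ 3 mod 8 ⇒ (2/19) = -1]
  = (19/3)    [QR: both ≡ 3 mod 4, sign flips]
  = (1/3)    [19 ≡ 1 mod 3]
  = 1    [(1/3) = 1]
The Legendre symbol is 1, so x^2 ≡ 1519 (mod 4507) has solution.

yes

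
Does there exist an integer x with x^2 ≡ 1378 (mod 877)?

Reduce the numerator: 1378 ≡ 501 (mod 877), so (1378|877) = (501|877).
501 ≡ 1 (mod 4), so quadratic reciprocity gives (501|877) = (877|501). Reduce: 877 ≡ 376 (mod 501). Now have (376|501).
Factor out 2: 376 = 2^3·47. Since 501 ≡ 5 (mod 8), (2|501) = -1, and (2|501)^3 = -1. Now have -(47|501).
501 ≡ 1 (mod 4), so quadratic reciprocity gives (47|501) = (501|47). Reduce: 501 ≡ 31 (mod 47). Now have -(31|47).
Both 31 ≡ 3 and 47 ≡ 3 (mod 4), so reciprocity gives (31|47) = -(47|31). Reduce: 47 ≡ 16 (mod 31). Now have (16|31).
Factor out 2: 16 = 2^4. Since 31 ≡ 7 (mod 8), (2|31) = +1, and (2|31)^4 = +1. Now have (1|31).
(1|31) = 1. Collecting the sign factors: 1.
(1378|877) = 1, and 877 is prime, so 1378 is a quadratic residue mod 877.

yes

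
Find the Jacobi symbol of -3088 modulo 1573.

-1

Reduce the numerator: -3088 ≡ 58 (mod 1573), so (-3088 / 1573) = (58 / 1573).
Factor out 2: 58 = 2·29. Since 1573 ≡ 5 (mod 8), (2 / 1573) = -1. Now have -(29 / 1573).
29 ≡ 1 (mod 4), so quadratic reciprocity gives (29 / 1573) = (1573 / 29). Reduce: 1573 ≡ 7 (mod 29). Now have -(7 / 29).
29 ≡ 1 (mod 4), so quadratic reciprocity gives (7 / 29) = (29 / 7). Reduce: 29 ≡ 1 (mod 7). Now have -(1 / 7).
(1 / 7) = 1. Collecting the sign factors: -1.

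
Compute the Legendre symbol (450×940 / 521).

By multiplicativity, (450·940 / 521) = (450 / 521)·(940 / 521).
First factor (450 / 521):
(450 / 521)
  = (225 / 521)    [521 ≡ 1 mod 8 ⇒ (2 / 521) = +1]
  = (521 / 225)    [QR: 225 ≡ 1 mod 4, sign kept]
  = (71 / 225)    [521 ≡ 71 mod 225]
  = (225 / 71)    [QR: 225 ≡ 1 mod 4, sign kept]
  = (12 / 71)    [225 ≡ 12 mod 71]
  = (3 / 71)    [71 ≡ 7 mod 8 ⇒ (2 / 71)^2 = +1]
  = -(71 / 3)    [QR: both ≡ 3 mod 4, sign flips]
  = -(2 / 3)    [71 ≡ 2 mod 3]
  = (1 / 3)    [3 ≡ 3 mod 8 ⇒ (2 / 3) = -1]
  = 1    [(1 / 3) = 1]
Second factor (940 / 521):
(940 / 521)
  = (419 / 521)    [940 ≡ 419 mod 521]
  = (521 / 419)    [QR: 521 ≡ 1 mod 4, sign kept]
  = (102 / 419)    [521 ≡ 102 mod 419]
  = -(51 / 419)    [419 ≡ 3 mod 8 ⇒ (2 / 419) = -1]
  = (419 / 51)    [QR: both ≡ 3 mod 4, sign flips]
  = (11 / 51)    [419 ≡ 11 mod 51]
  = -(51 / 11)    [QR: both ≡ 3 mod 4, sign flips]
  = -(7 / 11)    [51 ≡ 7 mod 11]
  = (11 / 7)    [QR: both ≡ 3 mod 4, sign flips]
  = (4 / 7)    [11 ≡ 4 mod 7]
  = (1 / 7)    [7 ≡ 7 mod 8 ⇒ (2 / 7)^2 = +1]
  = 1    [(1 / 7) = 1]
Product: (1)·(1) = 1.

1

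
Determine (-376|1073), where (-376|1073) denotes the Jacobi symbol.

(-376|1073)
  = (697|1073)    [-376 ≡ 697 mod 1073]
  = (1073|697)    [QR: 697 ≡ 1 mod 4, sign kept]
  = (376|697)    [1073 ≡ 376 mod 697]
  = (47|697)    [697 ≡ 1 mod 8 ⇒ (2|697)^3 = +1]
  = (697|47)    [QR: 697 ≡ 1 mod 4, sign kept]
  = (39|47)    [697 ≡ 39 mod 47]
  = -(47|39)    [QR: both ≡ 3 mod 4, sign flips]
  = -(8|39)    [47 ≡ 8 mod 39]
  = -(1|39)    [39 ≡ 7 mod 8 ⇒ (2|39)^3 = +1]
  = -1    [(1|39) = 1]

-1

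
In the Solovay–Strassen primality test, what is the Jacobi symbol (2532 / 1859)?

-1

(2532 / 1859)
  = (673 / 1859)    [2532 ≡ 673 mod 1859]
  = (1859 / 673)    [QR: 673 ≡ 1 mod 4, sign kept]
  = (513 / 673)    [1859 ≡ 513 mod 673]
  = (673 / 513)    [QR: 513 ≡ 1 mod 4, sign kept]
  = (160 / 513)    [673 ≡ 160 mod 513]
  = (5 / 513)    [513 ≡ 1 mod 8 ⇒ (2 / 513)^5 = +1]
  = (513 / 5)    [QR: 5 ≡ 1 mod 4, sign kept]
  = (3 / 5)    [513 ≡ 3 mod 5]
  = (5 / 3)    [QR: 5 ≡ 1 mod 4, sign kept]
  = (2 / 3)    [5 ≡ 2 mod 3]
  = -(1 / 3)    [3 ≡ 3 mod 8 ⇒ (2 / 3) = -1]
  = -1    [(1 / 3) = 1]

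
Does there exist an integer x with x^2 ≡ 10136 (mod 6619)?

(10136|6619)
  = (3517|6619)    [10136 ≡ 3517 mod 6619]
  = (6619|3517)    [QR: 3517 ≡ 1 mod 4, sign kept]
  = (3102|3517)    [6619 ≡ 3102 mod 3517]
  = -(1551|3517)    [3517 ≡ 5 mod 8 ⇒ (2|3517) = -1]
  = -(3517|1551)    [QR: 3517 ≡ 1 mod 4, sign kept]
  = -(415|1551)    [3517 ≡ 415 mod 1551]
  = (1551|415)    [QR: both ≡ 3 mod 4, sign flips]
  = (306|415)    [1551 ≡ 306 mod 415]
  = (153|415)    [415 ≡ 7 mod 8 ⇒ (2|415) = +1]
  = (415|153)    [QR: 153 ≡ 1 mod 4, sign kept]
  = (109|153)    [415 ≡ 109 mod 153]
  = (153|109)    [QR: 109 ≡ 1 mod 4, sign kept]
  = (44|109)    [153 ≡ 44 mod 109]
  = (11|109)    [109 ≡ 5 mod 8 ⇒ (2|109)^2 = +1]
  = (109|11)    [QR: 109 ≡ 1 mod 4, sign kept]
  = (10|11)    [109 ≡ 10 mod 11]
  = -(5|11)    [11 ≡ 3 mod 8 ⇒ (2|11) = -1]
  = -(11|5)    [QR: 5 ≡ 1 mod 4, sign kept]
  = -(1|5)    [11 ≡ 1 mod 5]
  = -1    [(1|5) = 1]
The Legendre symbol is -1, so x^2 ≡ 10136 (mod 6619) has no solution.

no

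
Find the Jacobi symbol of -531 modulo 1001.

1

Reduce the numerator: -531 ≡ 470 (mod 1001), so (-531 / 1001) = (470 / 1001).
Factor out 2: 470 = 2·235. Since 1001 ≡ 1 (mod 8), (2 / 1001) = +1. Now have (235 / 1001).
1001 ≡ 1 (mod 4), so quadratic reciprocity gives (235 / 1001) = (1001 / 235). Reduce: 1001 ≡ 61 (mod 235). Now have (61 / 235).
61 ≡ 1 (mod 4), so quadratic reciprocity gives (61 / 235) = (235 / 61). Reduce: 235 ≡ 52 (mod 61). Now have (52 / 61).
Factor out 2: 52 = 2^2·13. Since 61 ≡ 5 (mod 8), (2 / 61) = -1, and (2 / 61)^2 = +1. Now have (13 / 61).
13 ≡ 1 (mod 4), so quadratic reciprocity gives (13 / 61) = (61 / 13). Reduce: 61 ≡ 9 (mod 13). Now have (9 / 13).
9 ≡ 1 (mod 4), so quadratic reciprocity gives (9 / 13) = (13 / 9). Reduce: 13 ≡ 4 (mod 9). Now have (4 / 9).
Factor out 2: 4 = 2^2. Since 9 ≡ 1 (mod 8), (2 / 9) = +1, and (2 / 9)^2 = +1. Now have (1 / 9).
(1 / 9) = 1. Collecting the sign factors: 1.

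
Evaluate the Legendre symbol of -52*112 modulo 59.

1

By multiplicativity, (-52·112|59) = (-52|59)·(112|59).
First factor (-52|59):
(-52|59)
  = (7|59)    [-52 ≡ 7 mod 59]
  = -(59|7)    [QR: both ≡ 3 mod 4, sign flips]
  = -(3|7)    [59 ≡ 3 mod 7]
  = (7|3)    [QR: both ≡ 3 mod 4, sign flips]
  = (1|3)    [7 ≡ 1 mod 3]
  = 1    [(1|3) = 1]
Second factor (112|59):
(112|59)
  = (53|59)    [112 ≡ 53 mod 59]
  = (59|53)    [QR: 53 ≡ 1 mod 4, sign kept]
  = (6|53)    [59 ≡ 6 mod 53]
  = -(3|53)    [53 ≡ 5 mod 8 ⇒ (2|53) = -1]
  = -(53|3)    [QR: 53 ≡ 1 mod 4, sign kept]
  = -(2|3)    [53 ≡ 2 mod 3]
  = (1|3)    [3 ≡ 3 mod 8 ⇒ (2|3) = -1]
  = 1    [(1|3) = 1]
Product: (1)·(1) = 1.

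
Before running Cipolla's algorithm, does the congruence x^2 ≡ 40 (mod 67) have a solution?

yes

Factor out 2: 40 = 2^3·5. Since 67 ≡ 3 (mod 8), (2/67) = -1, and (2/67)^3 = -1. Now have -(5/67).
5 ≡ 1 (mod 4), so quadratic reciprocity gives (5/67) = (67/5). Reduce: 67 ≡ 2 (mod 5). Now have -(2/5).
Factor out 2: 2 = 2. Since 5 ≡ 5 (mod 8), (2/5) = -1. Now have (1/5).
(1/5) = 1. Collecting the sign factors: 1.
The Legendre symbol is 1, so x^2 ≡ 40 (mod 67) has solution.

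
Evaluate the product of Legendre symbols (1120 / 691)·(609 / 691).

1

By multiplicativity, (1120·609 / 691) = (1120 / 691)·(609 / 691).
First factor (1120 / 691):
Reduce the numerator: 1120 ≡ 429 (mod 691), so (1120 / 691) = (429 / 691).
429 ≡ 1 (mod 4), so quadratic reciprocity gives (429 / 691) = (691 / 429). Reduce: 691 ≡ 262 (mod 429). Now have (262 / 429).
Factor out 2: 262 = 2·131. Since 429 ≡ 5 (mod 8), (2 / 429) = -1. Now have -(131 / 429).
429 ≡ 1 (mod 4), so quadratic reciprocity gives (131 / 429) = (429 / 131). Reduce: 429 ≡ 36 (mod 131). Now have -(36 / 131).
Factor out 2: 36 = 2^2·9. Since 131 ≡ 3 (mod 8), (2 / 131) = -1, and (2 / 131)^2 = +1. Now have -(9 / 131).
9 ≡ 1 (mod 4), so quadratic reciprocity gives (9 / 131) = (131 / 9). Reduce: 131 ≡ 5 (mod 9). Now have -(5 / 9).
5 ≡ 1 (mod 4), so quadratic reciprocity gives (5 / 9) = (9 / 5). Reduce: 9 ≡ 4 (mod 5). Now have -(4 / 5).
Factor out 2: 4 = 2^2. Since 5 ≡ 5 (mod 8), (2 / 5) = -1, and (2 / 5)^2 = +1. Now have -(1 / 5).
(1 / 5) = 1. Collecting the sign factors: -1.
Second factor (609 / 691):
609 ≡ 1 (mod 4), so quadratic reciprocity gives (609 / 691) = (691 / 609). Reduce: 691 ≡ 82 (mod 609). Now have (82 / 609).
Factor out 2: 82 = 2·41. Since 609 ≡ 1 (mod 8), (2 / 609) = +1. Now have (41 / 609).
41 ≡ 1 (mod 4), so quadratic reciprocity gives (41 / 609) = (609 / 41). Reduce: 609 ≡ 35 (mod 41). Now have (35 / 41).
41 ≡ 1 (mod 4), so quadratic reciprocity gives (35 / 41) = (41 / 35). Reduce: 41 ≡ 6 (mod 35). Now have (6 / 35).
Factor out 2: 6 = 2·3. Since 35 ≡ 3 (mod 8), (2 / 35) = -1. Now have -(3 / 35).
Both 3 ≡ 3 and 35 ≡ 3 (mod 4), so reciprocity gives (3 / 35) = -(35 / 3). Reduce: 35 ≡ 2 (mod 3). Now have (2 / 3).
Factor out 2: 2 = 2. Since 3 ≡ 3 (mod 8), (2 / 3) = -1. Now have -(1 / 3).
(1 / 3) = 1. Collecting the sign factors: -1.
Product: (-1)·(-1) = 1.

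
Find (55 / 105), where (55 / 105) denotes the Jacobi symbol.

105 ≡ 1 (mod 4), so quadratic reciprocity gives (55 / 105) = (105 / 55). Reduce: 105 ≡ 50 (mod 55). Now have (50 / 55).
Factor out 2: 50 = 2·25. Since 55 ≡ 7 (mod 8), (2 / 55) = +1. Now have (25 / 55).
25 ≡ 1 (mod 4), so quadratic reciprocity gives (25 / 55) = (55 / 25). Reduce: 55 ≡ 5 (mod 25). Now have (5 / 25).
5 ≡ 1 (mod 4), so quadratic reciprocity gives (5 / 25) = (25 / 5). Reduce: 25 ≡ 0 (mod 5). Now have (0 / 5).
The numerator is now 0 with denominator 5 > 1: the symbol is 0.

0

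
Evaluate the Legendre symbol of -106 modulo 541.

-1

(-106 / 541)
  = (106 / 541)    [541 ≡ 1 mod 4 ⇒ (-1 / 541) = +1]
  = -(53 / 541)    [541 ≡ 5 mod 8 ⇒ (2 / 541) = -1]
  = -(541 / 53)    [QR: 53 ≡ 1 mod 4, sign kept]
  = -(11 / 53)    [541 ≡ 11 mod 53]
  = -(53 / 11)    [QR: 53 ≡ 1 mod 4, sign kept]
  = -(9 / 11)    [53 ≡ 9 mod 11]
  = -(11 / 9)    [QR: 9 ≡ 1 mod 4, sign kept]
  = -(2 / 9)    [11 ≡ 2 mod 9]
  = -(1 / 9)    [9 ≡ 1 mod 8 ⇒ (2 / 9) = +1]
  = -1    [(1 / 9) = 1]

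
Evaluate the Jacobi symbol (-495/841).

(-495/841)
  = (495/841)    [841 ≡ 1 mod 4 ⇒ (-1/841) = +1]
  = (841/495)    [QR: 841 ≡ 1 mod 4, sign kept]
  = (346/495)    [841 ≡ 346 mod 495]
  = (173/495)    [495 ≡ 7 mod 8 ⇒ (2/495) = +1]
  = (495/173)    [QR: 173 ≡ 1 mod 4, sign kept]
  = (149/173)    [495 ≡ 149 mod 173]
  = (173/149)    [QR: 149 ≡ 1 mod 4, sign kept]
  = (24/149)    [173 ≡ 24 mod 149]
  = -(3/149)    [149 ≡ 5 mod 8 ⇒ (2/149)^3 = -1]
  = -(149/3)    [QR: 149 ≡ 1 mod 4, sign kept]
  = -(2/3)    [149 ≡ 2 mod 3]
  = (1/3)    [3 ≡ 3 mod 8 ⇒ (2/3) = -1]
  = 1    [(1/3) = 1]

1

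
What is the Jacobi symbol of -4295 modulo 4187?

(-4295/4187)
  = (4079/4187)    [-4295 ≡ 4079 mod 4187]
  = -(4187/4079)    [QR: both ≡ 3 mod 4, sign flips]
  = -(108/4079)    [4187 ≡ 108 mod 4079]
  = -(27/4079)    [4079 ≡ 7 mod 8 ⇒ (2/4079)^2 = +1]
  = (4079/27)    [QR: both ≡ 3 mod 4, sign flips]
  = (2/27)    [4079 ≡ 2 mod 27]
  = -(1/27)    [27 ≡ 3 mod 8 ⇒ (2/27) = -1]
  = -1    [(1/27) = 1]

-1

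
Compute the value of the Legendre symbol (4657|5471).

4657 ≡ 1 (mod 4), so quadratic reciprocity gives (4657|5471) = (5471|4657). Reduce: 5471 ≡ 814 (mod 4657). Now have (814|4657).
Factor out 2: 814 = 2·407. Since 4657 ≡ 1 (mod 8), (2|4657) = +1. Now have (407|4657).
4657 ≡ 1 (mod 4), so quadratic reciprocity gives (407|4657) = (4657|407). Reduce: 4657 ≡ 180 (mod 407). Now have (180|407).
Factor out 2: 180 = 2^2·45. Since 407 ≡ 7 (mod 8), (2|407) = +1, and (2|407)^2 = +1. Now have (45|407).
45 ≡ 1 (mod 4), so quadratic reciprocity gives (45|407) = (407|45). Reduce: 407 ≡ 2 (mod 45). Now have (2|45).
Factor out 2: 2 = 2. Since 45 ≡ 5 (mod 8), (2|45) = -1. Now have -(1|45).
(1|45) = 1. Collecting the sign factors: -1.

-1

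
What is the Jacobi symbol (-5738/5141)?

1

Reduce the numerator: -5738 ≡ 4544 (mod 5141), so (-5738/5141) = (4544/5141).
Factor out 2: 4544 = 2^6·71. Since 5141 ≡ 5 (mod 8), (2/5141) = -1, and (2/5141)^6 = +1. Now have (71/5141).
5141 ≡ 1 (mod 4), so quadratic reciprocity gives (71/5141) = (5141/71). Reduce: 5141 ≡ 29 (mod 71). Now have (29/71).
29 ≡ 1 (mod 4), so quadratic reciprocity gives (29/71) = (71/29). Reduce: 71 ≡ 13 (mod 29). Now have (13/29).
13 ≡ 1 (mod 4), so quadratic reciprocity gives (13/29) = (29/13). Reduce: 29 ≡ 3 (mod 13). Now have (3/13).
13 ≡ 1 (mod 4), so quadratic reciprocity gives (3/13) = (13/3). Reduce: 13 ≡ 1 (mod 3). Now have (1/3).
(1/3) = 1. Collecting the sign factors: 1.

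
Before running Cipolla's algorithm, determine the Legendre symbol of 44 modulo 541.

(44 / 541)
  = (11 / 541)    [541 ≡ 5 mod 8 ⇒ (2 / 541)^2 = +1]
  = (541 / 11)    [QR: 541 ≡ 1 mod 4, sign kept]
  = (2 / 11)    [541 ≡ 2 mod 11]
  = -(1 / 11)    [11 ≡ 3 mod 8 ⇒ (2 / 11) = -1]
  = -1    [(1 / 11) = 1]

-1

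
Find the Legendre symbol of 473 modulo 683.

1

(473 / 683)
  = (683 / 473)    [QR: 473 ≡ 1 mod 4, sign kept]
  = (210 / 473)    [683 ≡ 210 mod 473]
  = (105 / 473)    [473 ≡ 1 mod 8 ⇒ (2 / 473) = +1]
  = (473 / 105)    [QR: 105 ≡ 1 mod 4, sign kept]
  = (53 / 105)    [473 ≡ 53 mod 105]
  = (105 / 53)    [QR: 53 ≡ 1 mod 4, sign kept]
  = (52 / 53)    [105 ≡ 52 mod 53]
  = (13 / 53)    [53 ≡ 5 mod 8 ⇒ (2 / 53)^2 = +1]
  = (53 / 13)    [QR: 13 ≡ 1 mod 4, sign kept]
  = (1 / 13)    [53 ≡ 1 mod 13]
  = 1    [(1 / 13) = 1]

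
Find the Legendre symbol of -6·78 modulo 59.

1

By multiplicativity, (-6·78|59) = (-6|59)·(78|59).
First factor (-6|59):
(-6|59)
  = (53|59)    [-6 ≡ 53 mod 59]
  = (59|53)    [QR: 53 ≡ 1 mod 4, sign kept]
  = (6|53)    [59 ≡ 6 mod 53]
  = -(3|53)    [53 ≡ 5 mod 8 ⇒ (2|53) = -1]
  = -(53|3)    [QR: 53 ≡ 1 mod 4, sign kept]
  = -(2|3)    [53 ≡ 2 mod 3]
  = (1|3)    [3 ≡ 3 mod 8 ⇒ (2|3) = -1]
  = 1    [(1|3) = 1]
Second factor (78|59):
(78|59)
  = (19|59)    [78 ≡ 19 mod 59]
  = -(59|19)    [QR: both ≡ 3 mod 4, sign flips]
  = -(2|19)    [59 ≡ 2 mod 19]
  = (1|19)    [19 ≡ 3 mod 8 ⇒ (2|19) = -1]
  = 1    [(1|19) = 1]
Product: (1)·(1) = 1.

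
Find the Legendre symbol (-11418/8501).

(-11418/8501)
  = (11418/8501)    [8501 ≡ 1 mod 4 ⇒ (-1/8501) = +1]
  = (2917/8501)    [11418 ≡ 2917 mod 8501]
  = (8501/2917)    [QR: 2917 ≡ 1 mod 4, sign kept]
  = (2667/2917)    [8501 ≡ 2667 mod 2917]
  = (2917/2667)    [QR: 2917 ≡ 1 mod 4, sign kept]
  = (250/2667)    [2917 ≡ 250 mod 2667]
  = -(125/2667)    [2667 ≡ 3 mod 8 ⇒ (2/2667) = -1]
  = -(2667/125)    [QR: 125 ≡ 1 mod 4, sign kept]
  = -(42/125)    [2667 ≡ 42 mod 125]
  = (21/125)    [125 ≡ 5 mod 8 ⇒ (2/125) = -1]
  = (125/21)    [QR: 21 ≡ 1 mod 4, sign kept]
  = (20/21)    [125 ≡ 20 mod 21]
  = (5/21)    [21 ≡ 5 mod 8 ⇒ (2/21)^2 = +1]
  = (21/5)    [QR: 5 ≡ 1 mod 4, sign kept]
  = (1/5)    [21 ≡ 1 mod 5]
  = 1    [(1/5) = 1]

1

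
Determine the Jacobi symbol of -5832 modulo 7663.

-1

(-5832/7663)
  = (1831/7663)    [-5832 ≡ 1831 mod 7663]
  = -(7663/1831)    [QR: both ≡ 3 mod 4, sign flips]
  = -(339/1831)    [7663 ≡ 339 mod 1831]
  = (1831/339)    [QR: both ≡ 3 mod 4, sign flips]
  = (136/339)    [1831 ≡ 136 mod 339]
  = -(17/339)    [339 ≡ 3 mod 8 ⇒ (2/339)^3 = -1]
  = -(339/17)    [QR: 17 ≡ 1 mod 4, sign kept]
  = -(16/17)    [339 ≡ 16 mod 17]
  = -(1/17)    [17 ≡ 1 mod 8 ⇒ (2/17)^4 = +1]
  = -1    [(1/17) = 1]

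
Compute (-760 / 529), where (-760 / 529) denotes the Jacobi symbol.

Pull out -1: (-760 / 529) = (-1 / 529)·(760 / 529). Since 529 ≡ 1 (mod 4), (-1 / 529) = +1. Now have (760 / 529).
Reduce the numerator: 760 ≡ 231 (mod 529), so (760 / 529) = (231 / 529).
529 ≡ 1 (mod 4), so quadratic reciprocity gives (231 / 529) = (529 / 231). Reduce: 529 ≡ 67 (mod 231). Now have (67 / 231).
Both 67 ≡ 3 and 231 ≡ 3 (mod 4), so reciprocity gives (67 / 231) = -(231 / 67). Reduce: 231 ≡ 30 (mod 67). Now have -(30 / 67).
Factor out 2: 30 = 2·15. Since 67 ≡ 3 (mod 8), (2 / 67) = -1. Now have (15 / 67).
Both 15 ≡ 3 and 67 ≡ 3 (mod 4), so reciprocity gives (15 / 67) = -(67 / 15). Reduce: 67 ≡ 7 (mod 15). Now have -(7 / 15).
Both 7 ≡ 3 and 15 ≡ 3 (mod 4), so reciprocity gives (7 / 15) = -(15 / 7). Reduce: 15 ≡ 1 (mod 7). Now have (1 / 7).
(1 / 7) = 1. Collecting the sign factors: 1.

1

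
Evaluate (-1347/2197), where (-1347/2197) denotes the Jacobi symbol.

-1

Reduce the numerator: -1347 ≡ 850 (mod 2197), so (-1347/2197) = (850/2197).
Factor out 2: 850 = 2·425. Since 2197 ≡ 5 (mod 8), (2/2197) = -1. Now have -(425/2197).
425 ≡ 1 (mod 4), so quadratic reciprocity gives (425/2197) = (2197/425). Reduce: 2197 ≡ 72 (mod 425). Now have -(72/425).
Factor out 2: 72 = 2^3·9. Since 425 ≡ 1 (mod 8), (2/425) = +1, and (2/425)^3 = +1. Now have -(9/425).
9 ≡ 1 (mod 4), so quadratic reciprocity gives (9/425) = (425/9). Reduce: 425 ≡ 2 (mod 9). Now have -(2/9).
Factor out 2: 2 = 2. Since 9 ≡ 1 (mod 8), (2/9) = +1. Now have -(1/9).
(1/9) = 1. Collecting the sign factors: -1.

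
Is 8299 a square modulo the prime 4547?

Reduce the numerator: 8299 ≡ 3752 (mod 4547), so (8299|4547) = (3752|4547).
Factor out 2: 3752 = 2^3·469. Since 4547 ≡ 3 (mod 8), (2|4547) = -1, and (2|4547)^3 = -1. Now have -(469|4547).
469 ≡ 1 (mod 4), so quadratic reciprocity gives (469|4547) = (4547|469). Reduce: 4547 ≡ 326 (mod 469). Now have -(326|469).
Factor out 2: 326 = 2·163. Since 469 ≡ 5 (mod 8), (2|469) = -1. Now have (163|469).
469 ≡ 1 (mod 4), so quadratic reciprocity gives (163|469) = (469|163). Reduce: 469 ≡ 143 (mod 163). Now have (143|163).
Both 143 ≡ 3 and 163 ≡ 3 (mod 4), so reciprocity gives (143|163) = -(163|143). Reduce: 163 ≡ 20 (mod 143). Now have -(20|143).
Factor out 2: 20 = 2^2·5. Since 143 ≡ 7 (mod 8), (2|143) = +1, and (2|143)^2 = +1. Now have -(5|143).
5 ≡ 1 (mod 4), so quadratic reciprocity gives (5|143) = (143|5). Reduce: 143 ≡ 3 (mod 5). Now have -(3|5).
5 ≡ 1 (mod 4), so quadratic reciprocity gives (3|5) = (5|3). Reduce: 5 ≡ 2 (mod 3). Now have -(2|3).
Factor out 2: 2 = 2. Since 3 ≡ 3 (mod 8), (2|3) = -1. Now have (1|3).
(1|3) = 1. Collecting the sign factors: 1.
The Legendre symbol is 1, so x^2 ≡ 8299 (mod 4547) has solution.

yes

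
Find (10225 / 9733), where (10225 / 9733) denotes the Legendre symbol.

1

Reduce the numerator: 10225 ≡ 492 (mod 9733), so (10225 / 9733) = (492 / 9733).
Factor out 2: 492 = 2^2·123. Since 9733 ≡ 5 (mod 8), (2 / 9733) = -1, and (2 / 9733)^2 = +1. Now have (123 / 9733).
9733 ≡ 1 (mod 4), so quadratic reciprocity gives (123 / 9733) = (9733 / 123). Reduce: 9733 ≡ 16 (mod 123). Now have (16 / 123).
Factor out 2: 16 = 2^4. Since 123 ≡ 3 (mod 8), (2 / 123) = -1, and (2 / 123)^4 = +1. Now have (1 / 123).
(1 / 123) = 1. Collecting the sign factors: 1.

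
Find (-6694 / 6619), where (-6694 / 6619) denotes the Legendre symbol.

1

(-6694 / 6619)
  = -(6694 / 6619)    [6619 ≡ 3 mod 4 ⇒ (-1 / 6619) = -1]
  = -(75 / 6619)    [6694 ≡ 75 mod 6619]
  = (6619 / 75)    [QR: both ≡ 3 mod 4, sign flips]
  = (19 / 75)    [6619 ≡ 19 mod 75]
  = -(75 / 19)    [QR: both ≡ 3 mod 4, sign flips]
  = -(18 / 19)    [75 ≡ 18 mod 19]
  = (9 / 19)    [19 ≡ 3 mod 8 ⇒ (2 / 19) = -1]
  = (19 / 9)    [QR: 9 ≡ 1 mod 4, sign kept]
  = (1 / 9)    [19 ≡ 1 mod 9]
  = 1    [(1 / 9) = 1]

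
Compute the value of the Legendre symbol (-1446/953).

Reduce the numerator: -1446 ≡ 460 (mod 953), so (-1446/953) = (460/953).
Factor out 2: 460 = 2^2·115. Since 953 ≡ 1 (mod 8), (2/953) = +1, and (2/953)^2 = +1. Now have (115/953).
953 ≡ 1 (mod 4), so quadratic reciprocity gives (115/953) = (953/115). Reduce: 953 ≡ 33 (mod 115). Now have (33/115).
33 ≡ 1 (mod 4), so quadratic reciprocity gives (33/115) = (115/33). Reduce: 115 ≡ 16 (mod 33). Now have (16/33).
Factor out 2: 16 = 2^4. Since 33 ≡ 1 (mod 8), (2/33) = +1, and (2/33)^4 = +1. Now have (1/33).
(1/33) = 1. Collecting the sign factors: 1.

1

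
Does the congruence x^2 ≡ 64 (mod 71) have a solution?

yes

(64|71)
  = (1|71)    [71 ≡ 7 mod 8 ⇒ (2|71)^6 = +1]
  = 1    [(1|71) = 1]
The Legendre symbol is 1, so x^2 ≡ 64 (mod 71) has solution.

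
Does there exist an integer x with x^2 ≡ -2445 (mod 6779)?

(-2445/6779)
  = (4334/6779)    [-2445 ≡ 4334 mod 6779]
  = -(2167/6779)    [6779 ≡ 3 mod 8 ⇒ (2/6779) = -1]
  = (6779/2167)    [QR: both ≡ 3 mod 4, sign flips]
  = (278/2167)    [6779 ≡ 278 mod 2167]
  = (139/2167)    [2167 ≡ 7 mod 8 ⇒ (2/2167) = +1]
  = -(2167/139)    [QR: both ≡ 3 mod 4, sign flips]
  = -(82/139)    [2167 ≡ 82 mod 139]
  = (41/139)    [139 ≡ 3 mod 8 ⇒ (2/139) = -1]
  = (139/41)    [QR: 41 ≡ 1 mod 4, sign kept]
  = (16/41)    [139 ≡ 16 mod 41]
  = (1/41)    [41 ≡ 1 mod 8 ⇒ (2/41)^4 = +1]
  = 1    [(1/41) = 1]
(-2445/6779) = 1, and 6779 is prime, so -2445 is a quadratic residue mod 6779.

yes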